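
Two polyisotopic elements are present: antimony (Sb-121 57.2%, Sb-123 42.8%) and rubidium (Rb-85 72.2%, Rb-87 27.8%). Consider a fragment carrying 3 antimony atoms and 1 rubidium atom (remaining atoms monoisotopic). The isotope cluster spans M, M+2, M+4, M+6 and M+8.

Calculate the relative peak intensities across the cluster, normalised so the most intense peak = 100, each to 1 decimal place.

Antimony pattern (n=3): 0.18714925 : 0.42010426 : 0.31434374 : 0.07840275
Rubidium pattern (n=1): 0.7220 : 0.2780
Convolve the two distributions (both contribute in 2-u steps):
  M: 0.18714925×0.7220 = 0.135122
  M+2: 0.18714925×0.2780 + 0.42010426×0.7220 = 0.355343
  M+4: 0.42010426×0.2780 + 0.31434374×0.7220 = 0.343745
  M+6: 0.31434374×0.2780 + 0.07840275×0.7220 = 0.143994
  M+8: 0.07840275×0.2780 = 0.021796
Scale to base peak (0.355343) = 100: 38.0 : 100.0 : 96.7 : 40.5 : 6.1

38.0 : 100.0 : 96.7 : 40.5 : 6.1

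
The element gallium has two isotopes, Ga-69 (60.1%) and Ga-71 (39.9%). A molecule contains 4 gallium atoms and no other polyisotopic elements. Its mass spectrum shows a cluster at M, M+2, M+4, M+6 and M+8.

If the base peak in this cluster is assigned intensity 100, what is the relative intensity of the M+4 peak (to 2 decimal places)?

Binomial terms of (0.601 + 0.399)^4: M 0.1305, M+2 0.3465, M+4 0.3450, M+6 0.1527, M+8 0.0253 → M+2 is the base peak.
P(M+2) = C(4,1) × 0.601^3 × 0.399^1 = 4 × 0.2170818 × 0.3990 = 0.346463 (base)
P(M+4) = C(4,2) × 0.601^2 × 0.399^2 = 6 × 0.361201 × 0.159201 = 0.345021
Relative intensity = 0.345021 / 0.346463 × 100 = 99.58

99.58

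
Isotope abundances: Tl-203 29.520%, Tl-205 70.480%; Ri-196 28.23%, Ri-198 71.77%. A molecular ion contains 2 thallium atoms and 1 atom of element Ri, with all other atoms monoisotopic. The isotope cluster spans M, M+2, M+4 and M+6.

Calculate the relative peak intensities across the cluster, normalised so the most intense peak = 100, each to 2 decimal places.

Thallium pattern (n=2): 0.08714304 : 0.41611392 : 0.49674304
Element Ri pattern (n=1): 0.2823 : 0.7177
Convolve the two distributions (both contribute in 2-u steps):
  M: 0.08714304×0.2823 = 0.024600
  M+2: 0.08714304×0.7177 + 0.41611392×0.2823 = 0.180012
  M+4: 0.41611392×0.7177 + 0.49674304×0.2823 = 0.438876
  M+6: 0.49674304×0.7177 = 0.356512
Scale to base peak (0.438876) = 100: 5.61 : 41.02 : 100.00 : 81.23

5.61 : 41.02 : 100.00 : 81.23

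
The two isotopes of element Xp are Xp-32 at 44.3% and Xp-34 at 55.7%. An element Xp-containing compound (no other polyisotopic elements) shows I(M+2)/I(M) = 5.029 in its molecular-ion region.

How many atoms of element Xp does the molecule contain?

The M+2/M ratio from n Xp atoms is n · q/p = n · 0.557/0.443.
n = 5.029 × 0.443/0.557 = 4.00 ≈ 4

4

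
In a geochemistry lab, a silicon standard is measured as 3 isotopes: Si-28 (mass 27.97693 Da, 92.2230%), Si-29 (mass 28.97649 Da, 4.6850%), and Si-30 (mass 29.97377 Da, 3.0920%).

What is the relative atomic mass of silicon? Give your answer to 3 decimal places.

Ar = Σ fᵢ·mᵢ = 0.922230 × 27.97693 + 0.046850 × 28.97649 + 0.030920 × 29.97377
= 25.801164 + 1.357549 + 0.926789 = 28.085502 Da

28.086 Da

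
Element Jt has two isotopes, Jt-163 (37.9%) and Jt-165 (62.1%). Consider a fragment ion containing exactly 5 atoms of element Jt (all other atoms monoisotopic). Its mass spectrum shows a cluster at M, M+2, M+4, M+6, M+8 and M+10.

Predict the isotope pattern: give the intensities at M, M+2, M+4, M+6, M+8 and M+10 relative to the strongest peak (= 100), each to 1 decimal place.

2.3 : 18.6 : 61.0 : 100.0 : 81.9 : 26.8

Each Jt atom is independently Jt-163 (p = 0.379) or Jt-165 (q = 0.621); the cluster is the binomial expansion (p + q)^5.
P(M) = 0.379^5 = 0.007820
P(M+2) = 5 × 0.379^4 × 0.621^1 = 0.064065
P(M+4) = 10 × 0.379^3 × 0.621^2 = 0.209943
P(M+6) = 10 × 0.379^2 × 0.621^3 = 0.343996
P(M+8) = 5 × 0.379^1 × 0.621^4 = 0.281822
P(M+10) = 0.621^5 = 0.092354
The M+6 peak is largest (0.343996); scaling to 100 gives 2.3 : 18.6 : 61.0 : 100.0 : 81.9 : 26.8.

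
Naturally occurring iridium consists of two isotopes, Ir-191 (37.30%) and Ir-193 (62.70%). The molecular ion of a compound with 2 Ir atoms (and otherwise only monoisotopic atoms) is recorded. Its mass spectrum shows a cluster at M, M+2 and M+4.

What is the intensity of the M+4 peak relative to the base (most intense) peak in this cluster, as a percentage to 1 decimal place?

Term probabilities: M 0.1391, M+2 0.4677, M+4 0.3931. Base peak = M+2.
P(M+2) = C(2,1) × 0.3730^1 × 0.6270^1 = 2 × 0.3730 × 0.6270 = 0.467742 (base)
P(M+4) = C(2,2) × 0.3730^0 × 0.6270^2 = 1 × 1.0000 × 0.393129 = 0.393129
Relative intensity = 0.393129 / 0.467742 × 100 = 84.0

84.0%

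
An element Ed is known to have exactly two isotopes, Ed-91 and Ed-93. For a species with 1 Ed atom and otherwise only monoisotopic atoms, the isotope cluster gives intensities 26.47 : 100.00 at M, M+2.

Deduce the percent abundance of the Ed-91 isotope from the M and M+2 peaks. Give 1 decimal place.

Let p = fractional abundance of Ed-91. I(M+2)/I(M) = [C(1,1)·p^0·(1−p)] / p^1 = 1·(1−p)/p = 100.00/26.47 = 3.7779
(1−p)/p = 3.7779/1 = 3.7779  ⇒  p = 1/(1 + 3.7779) = 0.2093
Ed-91: 20.9%, Ed-93: 79.1%.

20.9%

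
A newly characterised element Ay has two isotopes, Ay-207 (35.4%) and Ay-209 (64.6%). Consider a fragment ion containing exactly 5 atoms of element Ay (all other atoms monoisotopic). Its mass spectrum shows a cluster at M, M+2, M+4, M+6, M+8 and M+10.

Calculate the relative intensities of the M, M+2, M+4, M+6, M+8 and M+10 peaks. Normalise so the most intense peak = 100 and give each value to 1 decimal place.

The 5 Ay atoms are independent, so intensities follow the terms of (0.354 + 0.646)^5.
P(M) = 0.354^5 = 0.005559
P(M+2) = 5 × 0.354^4 × 0.646^1 = 0.050724
P(M+4) = 10 × 0.354^3 × 0.646^2 = 0.185129
P(M+6) = 10 × 0.354^2 × 0.646^3 = 0.337835
P(M+8) = 5 × 0.354^1 × 0.646^4 = 0.308250
P(M+10) = 0.646^5 = 0.112503
The M+6 peak is largest (0.337835); scaling to 100 gives 1.6 : 15.0 : 54.8 : 100.0 : 91.2 : 33.3.

1.6 : 15.0 : 54.8 : 100.0 : 91.2 : 33.3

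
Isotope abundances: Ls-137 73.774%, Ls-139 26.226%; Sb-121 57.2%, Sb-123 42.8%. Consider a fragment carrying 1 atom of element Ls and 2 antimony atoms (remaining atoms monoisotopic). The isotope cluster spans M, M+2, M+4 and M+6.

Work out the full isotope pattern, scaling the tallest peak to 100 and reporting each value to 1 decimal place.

Element Ls pattern (n=1): 0.73774 : 0.26226
Antimony pattern (n=2): 0.327184 : 0.489632 : 0.183184
Convolve the two distributions (both contribute in 2-u steps):
  M: 0.73774×0.327184 = 0.241377
  M+2: 0.73774×0.489632 + 0.26226×0.327184 = 0.447028
  M+4: 0.73774×0.183184 + 0.26226×0.489632 = 0.263553
  M+6: 0.26226×0.183184 = 0.048042
Scale to base peak (0.447028) = 100: 54.0 : 100.0 : 59.0 : 10.7

54.0 : 100.0 : 59.0 : 10.7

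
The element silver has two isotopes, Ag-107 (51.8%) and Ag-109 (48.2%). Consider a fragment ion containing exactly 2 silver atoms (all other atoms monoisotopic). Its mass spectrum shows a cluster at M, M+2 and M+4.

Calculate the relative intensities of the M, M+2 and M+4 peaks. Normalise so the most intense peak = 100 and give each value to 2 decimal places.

Each Ag atom is independently Ag-107 (p = 0.518) or Ag-109 (q = 0.482); the cluster is the binomial expansion (p + q)^2.
P(M) = 0.518^2 = 0.268324
P(M+2) = 2 × 0.518^1 × 0.482^1 = 0.499352
P(M+4) = 0.482^2 = 0.232324
The M+2 peak is largest (0.499352); scaling to 100 gives 53.73 : 100.00 : 46.53.

53.73 : 100.00 : 46.53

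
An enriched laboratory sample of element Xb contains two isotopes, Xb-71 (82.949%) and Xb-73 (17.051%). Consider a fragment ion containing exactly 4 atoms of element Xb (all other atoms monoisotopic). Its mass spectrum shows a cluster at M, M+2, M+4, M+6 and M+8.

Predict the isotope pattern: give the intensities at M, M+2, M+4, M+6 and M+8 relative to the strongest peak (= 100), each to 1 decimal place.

100.0 : 82.2 : 25.4 : 3.5 : 0.2

Each Xb atom is independently Xb-71 (p = 0.82949) or Xb-73 (q = 0.17051); the cluster is the binomial expansion (p + q)^4.
P(M) = 0.82949^4 = 0.473418
P(M+2) = 4 × 0.82949^3 × 0.17051^1 = 0.389263
P(M+4) = 6 × 0.82949^2 × 0.17051^2 = 0.120025
P(M+6) = 4 × 0.82949^1 × 0.17051^3 = 0.016448
P(M+8) = 0.17051^4 = 0.000845
The M peak is largest (0.473418); scaling to 100 gives 100.0 : 82.2 : 25.4 : 3.5 : 0.2.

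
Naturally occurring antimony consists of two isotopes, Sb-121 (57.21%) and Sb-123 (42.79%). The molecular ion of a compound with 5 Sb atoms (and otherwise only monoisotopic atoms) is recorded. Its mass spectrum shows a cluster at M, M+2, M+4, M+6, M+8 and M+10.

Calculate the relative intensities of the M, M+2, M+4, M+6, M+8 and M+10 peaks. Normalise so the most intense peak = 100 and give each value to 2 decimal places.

17.88 : 66.85 : 100.00 : 74.79 : 27.97 : 4.18

The 5 Sb atoms are independent, so intensities follow the terms of (0.5721 + 0.4279)^5.
P(M) = 0.5721^5 = 0.061286
P(M+2) = 5 × 0.5721^4 × 0.4279^1 = 0.229192
P(M+4) = 10 × 0.5721^3 × 0.4279^2 = 0.342847
P(M+6) = 10 × 0.5721^2 × 0.4279^3 = 0.256431
P(M+8) = 5 × 0.5721^1 × 0.4279^4 = 0.095898
P(M+10) = 0.4279^5 = 0.014345
The M+4 peak is largest (0.342847); scaling to 100 gives 17.88 : 66.85 : 100.00 : 74.79 : 27.97 : 4.18.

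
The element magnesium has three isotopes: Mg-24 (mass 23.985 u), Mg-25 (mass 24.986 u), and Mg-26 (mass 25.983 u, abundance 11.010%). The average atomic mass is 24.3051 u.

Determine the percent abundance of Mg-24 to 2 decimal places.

Let x and y be the fractions of Mg-24 and Mg-25. Then x + y = 1 − 0.11010 = 0.88990 and 23.985x + 24.986y = 24.3051 − 0.11010×25.983 = 21.4443717.
Substituting: 23.985x + 24.986(0.88990 − x) = 21.4443717
(23.985 − 24.986)x = -0.7906697  ⇒  x = 0.78988, y = 0.10002
Mg-24: 78.99%, Mg-25: 10.00%.

78.99%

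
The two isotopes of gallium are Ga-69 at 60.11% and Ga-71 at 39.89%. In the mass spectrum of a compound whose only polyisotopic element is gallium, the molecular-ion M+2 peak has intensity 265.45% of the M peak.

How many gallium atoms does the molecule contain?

With n Ga atoms, P(M+2)/P(M) = C(n,1)·p^(n−1)q / p^n = n·q/p = n · 0.3989/0.6011.
n = 2.6545 × 0.6011/0.3989 = 4.00 ≈ 4

4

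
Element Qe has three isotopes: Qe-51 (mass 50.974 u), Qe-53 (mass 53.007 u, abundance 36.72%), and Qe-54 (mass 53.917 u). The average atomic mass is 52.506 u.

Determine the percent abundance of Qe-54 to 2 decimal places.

26.69%

Let x and y be the fractions of Qe-51 and Qe-54. Then x + y = 1 − 0.3672 = 0.6328 and 50.974x + 53.917y = 52.506 − 0.3672×53.007 = 33.0418296.
Substituting: 50.974x + 53.917(0.6328 − x) = 33.0418296
(50.974 − 53.917)x = -1.076848  ⇒  x = 0.36590, y = 0.26690
Qe-51: 36.59%, Qe-54: 26.69%.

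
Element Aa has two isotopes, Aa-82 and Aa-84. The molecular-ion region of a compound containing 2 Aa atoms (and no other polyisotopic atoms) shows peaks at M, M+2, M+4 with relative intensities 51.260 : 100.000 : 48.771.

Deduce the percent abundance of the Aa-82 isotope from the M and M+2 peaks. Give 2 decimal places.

Write p for the Aa-82 fraction. I(M+2)/I(M) = [C(2,1)·p^1·(1−p)] / p^2 = 2·(1−p)/p = 100.000/51.260 = 1.9508
(1−p)/p = 1.9508/2 = 0.9754  ⇒  p = 1/(1 + 0.9754) = 0.5062
Aa-82: 50.62%, Aa-84: 49.38%.

50.62%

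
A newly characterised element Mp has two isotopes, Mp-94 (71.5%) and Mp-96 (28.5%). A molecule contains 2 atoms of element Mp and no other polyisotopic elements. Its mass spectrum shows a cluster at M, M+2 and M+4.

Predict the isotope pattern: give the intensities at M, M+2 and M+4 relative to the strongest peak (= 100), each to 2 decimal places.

Each Mp atom is independently Mp-94 (p = 0.715) or Mp-96 (q = 0.285); the cluster is the binomial expansion (p + q)^2.
P(M) = 0.715^2 = 0.511225
P(M+2) = 2 × 0.715^1 × 0.285^1 = 0.407550
P(M+4) = 0.285^2 = 0.081225
The M peak is largest (0.511225); scaling to 100 gives 100.00 : 79.72 : 15.89.

100.00 : 79.72 : 15.89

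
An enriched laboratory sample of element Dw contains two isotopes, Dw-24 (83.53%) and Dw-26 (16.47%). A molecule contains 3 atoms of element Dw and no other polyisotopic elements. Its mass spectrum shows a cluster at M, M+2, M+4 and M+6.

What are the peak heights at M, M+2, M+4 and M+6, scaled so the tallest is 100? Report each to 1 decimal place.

The 3 Dw atoms are independent, so intensities follow the terms of (0.8353 + 0.1647)^3.
P(M) = 0.8353^3 = 0.582811
P(M+2) = 3 × 0.8353^2 × 0.1647^1 = 0.344746
P(M+4) = 3 × 0.8353^1 × 0.1647^2 = 0.067975
P(M+6) = 0.1647^3 = 0.004468
The M peak is largest (0.582811); scaling to 100 gives 100.0 : 59.2 : 11.7 : 0.8.

100.0 : 59.2 : 11.7 : 0.8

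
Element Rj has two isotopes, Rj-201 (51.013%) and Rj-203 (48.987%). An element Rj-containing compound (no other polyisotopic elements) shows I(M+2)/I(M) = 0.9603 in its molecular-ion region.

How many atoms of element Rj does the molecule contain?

1

The M+2/M ratio from n Rj atoms is n · q/p = n · 0.48987/0.51013.
n = 0.9603 × 0.51013/0.48987 = 1.00 ≈ 1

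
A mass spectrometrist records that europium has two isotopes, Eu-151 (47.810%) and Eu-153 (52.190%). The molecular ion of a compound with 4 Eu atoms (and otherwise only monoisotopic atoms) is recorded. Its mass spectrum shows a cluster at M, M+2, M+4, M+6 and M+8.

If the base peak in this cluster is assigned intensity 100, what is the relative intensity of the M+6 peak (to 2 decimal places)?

72.77

Binomial terms of (0.47810 + 0.52190)^4: M 0.0522, M+2 0.2281, M+4 0.3736, M+6 0.2719, M+8 0.0742 → M+4 is the base peak.
P(M+4) = C(4,2) × 0.47810^2 × 0.52190^2 = 6 × 0.22857961 × 0.27237961 = 0.373563 (base)
P(M+6) = C(4,3) × 0.47810^1 × 0.52190^3 = 4 × 0.4781 × 0.14215492 = 0.271857
Relative intensity = 0.271857 / 0.373563 × 100 = 72.77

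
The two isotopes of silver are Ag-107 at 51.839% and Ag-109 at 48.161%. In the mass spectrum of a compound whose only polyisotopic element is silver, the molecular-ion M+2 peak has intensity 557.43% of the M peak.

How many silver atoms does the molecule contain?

6

With n Ag atoms, P(M+2)/P(M) = C(n,1)·p^(n−1)q / p^n = n·q/p = n · 0.48161/0.51839.
n = 5.5743 × 0.51839/0.48161 = 6.00 ≈ 6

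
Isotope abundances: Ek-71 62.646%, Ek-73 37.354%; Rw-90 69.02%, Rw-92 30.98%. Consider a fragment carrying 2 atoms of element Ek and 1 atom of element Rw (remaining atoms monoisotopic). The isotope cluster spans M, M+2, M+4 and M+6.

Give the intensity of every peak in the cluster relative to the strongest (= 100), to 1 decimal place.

60.9 : 100.0 : 54.3 : 9.7

Element Ek pattern (n=2): 0.39245213 : 0.46801574 : 0.13953213
Element Rw pattern (n=1): 0.6902 : 0.3098
Convolve the two distributions (both contribute in 2-u steps):
  M: 0.39245213×0.6902 = 0.270870
  M+2: 0.39245213×0.3098 + 0.46801574×0.6902 = 0.444606
  M+4: 0.46801574×0.3098 + 0.13953213×0.6902 = 0.241296
  M+6: 0.13953213×0.3098 = 0.043227
Scale to base peak (0.444606) = 100: 60.9 : 100.0 : 54.3 : 9.7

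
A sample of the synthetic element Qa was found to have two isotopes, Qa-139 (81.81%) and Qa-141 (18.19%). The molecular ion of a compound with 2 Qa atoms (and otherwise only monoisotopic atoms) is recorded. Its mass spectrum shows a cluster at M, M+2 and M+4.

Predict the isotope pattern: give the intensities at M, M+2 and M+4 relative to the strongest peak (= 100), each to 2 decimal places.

100.00 : 44.47 : 4.94

Each Qa atom is independently Qa-139 (p = 0.8181) or Qa-141 (q = 0.1819); the cluster is the binomial expansion (p + q)^2.
P(M) = 0.8181^2 = 0.669288
P(M+2) = 2 × 0.8181^1 × 0.1819^1 = 0.297625
P(M+4) = 0.1819^2 = 0.033088
The M peak is largest (0.669288); scaling to 100 gives 100.00 : 44.47 : 4.94.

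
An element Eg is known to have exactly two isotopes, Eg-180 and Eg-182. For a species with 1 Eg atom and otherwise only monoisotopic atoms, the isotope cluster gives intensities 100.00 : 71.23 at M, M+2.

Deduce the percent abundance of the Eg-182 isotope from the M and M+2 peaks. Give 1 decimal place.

41.6%

Let p = fractional abundance of Eg-180. I(M+2)/I(M) = [C(1,1)·p^0·(1−p)] / p^1 = 1·(1−p)/p = 71.23/100.00 = 0.7123
(1−p)/p = 0.7123/1 = 0.7123  ⇒  p = 1/(1 + 0.7123) = 0.5840
Eg-180: 58.4%, Eg-182: 41.6%.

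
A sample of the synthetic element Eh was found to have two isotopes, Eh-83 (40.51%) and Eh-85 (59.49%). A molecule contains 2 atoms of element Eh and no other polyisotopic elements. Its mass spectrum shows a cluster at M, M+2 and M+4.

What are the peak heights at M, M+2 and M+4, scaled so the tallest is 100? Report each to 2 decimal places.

34.05 : 100.00 : 73.43

Expanding (0.4051 + 0.5949)^2:
P(M) = 0.4051^2 = 0.164106
P(M+2) = 2 × 0.4051^1 × 0.5949^1 = 0.481988
P(M+4) = 0.5949^2 = 0.353906
The M+2 peak is largest (0.481988); scaling to 100 gives 34.05 : 100.00 : 73.43.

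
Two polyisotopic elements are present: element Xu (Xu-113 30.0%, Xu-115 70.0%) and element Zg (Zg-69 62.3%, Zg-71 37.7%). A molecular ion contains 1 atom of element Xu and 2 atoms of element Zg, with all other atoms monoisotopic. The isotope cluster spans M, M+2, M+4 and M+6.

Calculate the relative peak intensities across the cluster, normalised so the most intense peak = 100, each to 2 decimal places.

Element Xu pattern (n=1): 0.3000 : 0.7000
Element Zg pattern (n=2): 0.388129 : 0.469742 : 0.142129
Convolve the two distributions (both contribute in 2-u steps):
  M: 0.3000×0.388129 = 0.116439
  M+2: 0.3000×0.469742 + 0.7000×0.388129 = 0.412613
  M+4: 0.3000×0.142129 + 0.7000×0.469742 = 0.371458
  M+6: 0.7000×0.142129 = 0.099490
Scale to base peak (0.412613) = 100: 28.22 : 100.00 : 90.03 : 24.11

28.22 : 100.00 : 90.03 : 24.11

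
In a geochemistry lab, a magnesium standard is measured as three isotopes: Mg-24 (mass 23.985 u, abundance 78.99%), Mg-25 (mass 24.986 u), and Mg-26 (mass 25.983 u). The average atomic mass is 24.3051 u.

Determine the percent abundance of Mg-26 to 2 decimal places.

11.01%

The remaining 21.01% is split between Mg-25 (fraction x) and Mg-26 (fraction 0.2101 − x).
Substituting: 24.986x + 25.983(0.2101 − x) = 5.3593485
(24.986 − 25.983)x = -0.0996798  ⇒  x = 0.09998, y = 0.11012
Mg-25: 10.00%, Mg-26: 11.01%.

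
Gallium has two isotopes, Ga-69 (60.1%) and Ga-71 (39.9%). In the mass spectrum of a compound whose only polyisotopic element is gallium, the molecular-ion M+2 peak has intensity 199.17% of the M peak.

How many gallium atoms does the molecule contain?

3

The M+2/M ratio from n Ga atoms is n · q/p = n · 0.399/0.601.
n = 1.9917 × 0.601/0.399 = 3.00 ≈ 3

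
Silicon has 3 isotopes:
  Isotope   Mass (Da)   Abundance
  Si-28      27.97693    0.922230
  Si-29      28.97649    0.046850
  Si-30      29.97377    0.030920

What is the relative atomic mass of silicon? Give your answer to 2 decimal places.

28.09 Da

Weight each isotope mass by its fractional abundance: 0.922230 × 27.97693 + 0.046850 × 28.97649 + 0.030920 × 29.97377
= 25.801164 + 1.357549 + 0.926789 = 28.085502 Da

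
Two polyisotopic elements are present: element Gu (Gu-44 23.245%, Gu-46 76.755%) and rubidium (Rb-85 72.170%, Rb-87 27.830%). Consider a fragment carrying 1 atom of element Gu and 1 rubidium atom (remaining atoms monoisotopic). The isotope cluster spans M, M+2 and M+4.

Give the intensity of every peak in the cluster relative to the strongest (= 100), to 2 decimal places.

Element Gu pattern (n=1): 0.23245 : 0.76755
Rubidium pattern (n=1): 0.7217 : 0.2783
Convolve the two distributions (both contribute in 2-u steps):
  M: 0.23245×0.7217 = 0.167759
  M+2: 0.23245×0.2783 + 0.76755×0.7217 = 0.618632
  M+4: 0.76755×0.2783 = 0.213609
Scale to base peak (0.618632) = 100: 27.12 : 100.00 : 34.53

27.12 : 100.00 : 34.53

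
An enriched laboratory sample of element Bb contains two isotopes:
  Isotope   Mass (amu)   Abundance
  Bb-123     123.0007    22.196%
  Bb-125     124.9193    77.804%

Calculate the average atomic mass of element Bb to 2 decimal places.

Ar = Σ fᵢ·mᵢ = 0.22196 × 123.0007 + 0.77804 × 124.9193
= 27.30124 + 97.19221 = 124.49345 amu

124.49 amu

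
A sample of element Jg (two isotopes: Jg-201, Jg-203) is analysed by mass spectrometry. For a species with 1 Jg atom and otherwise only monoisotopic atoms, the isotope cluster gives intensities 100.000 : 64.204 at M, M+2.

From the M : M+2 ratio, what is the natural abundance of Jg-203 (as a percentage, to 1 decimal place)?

Write p for the Jg-201 fraction. I(M+2)/I(M) = [C(1,1)·p^0·(1−p)] / p^1 = 1·(1−p)/p = 64.204/100.000 = 0.6420
(1−p)/p = 0.6420/1 = 0.6420  ⇒  p = 1/(1 + 0.6420) = 0.6090
Jg-201: 60.9%, Jg-203: 39.1%.

39.1%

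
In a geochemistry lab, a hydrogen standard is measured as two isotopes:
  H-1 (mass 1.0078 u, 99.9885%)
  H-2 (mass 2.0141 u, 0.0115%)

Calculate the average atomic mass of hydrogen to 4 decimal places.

1.0079 u

Average mass = Σ (abundance × isotope mass) = 0.999885 × 1.0078 + 0.000115 × 2.0141
= 1.00768 + 0.00023 = 1.00791 u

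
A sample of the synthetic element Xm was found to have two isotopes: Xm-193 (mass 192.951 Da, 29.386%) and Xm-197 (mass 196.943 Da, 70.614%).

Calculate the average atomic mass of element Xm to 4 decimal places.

195.7699 Da

Weight each isotope mass by its fractional abundance: 0.29386 × 192.951 + 0.70614 × 196.943
= 56.70058 + 139.06933 = 195.76991 Da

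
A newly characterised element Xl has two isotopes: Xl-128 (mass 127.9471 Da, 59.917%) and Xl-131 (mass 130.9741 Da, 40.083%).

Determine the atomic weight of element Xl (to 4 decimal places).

129.1604 Da

The abundance-weighted mean is 0.59917 × 127.9471 + 0.40083 × 130.9741
= 76.66206 + 52.49835 = 129.16041 Da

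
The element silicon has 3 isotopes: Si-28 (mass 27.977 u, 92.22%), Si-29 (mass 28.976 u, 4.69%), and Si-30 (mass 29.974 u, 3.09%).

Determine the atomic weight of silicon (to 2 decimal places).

28.09 u

Ar = Σ fᵢ·mᵢ = 0.9222 × 27.977 + 0.0469 × 28.976 + 0.0309 × 29.974
= 25.8004 + 1.3590 + 0.9262 = 28.0856 u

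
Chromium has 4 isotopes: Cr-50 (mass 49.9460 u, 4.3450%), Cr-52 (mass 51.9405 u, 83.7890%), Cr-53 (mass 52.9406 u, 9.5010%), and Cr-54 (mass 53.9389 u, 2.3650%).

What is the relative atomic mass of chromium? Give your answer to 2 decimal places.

The abundance-weighted mean is 0.043450 × 49.9460 + 0.837890 × 51.9405 + 0.095010 × 52.9406 + 0.023650 × 53.9389
= 2.17015 + 43.52043 + 5.02989 + 1.27565 = 51.99612 u

52.00 u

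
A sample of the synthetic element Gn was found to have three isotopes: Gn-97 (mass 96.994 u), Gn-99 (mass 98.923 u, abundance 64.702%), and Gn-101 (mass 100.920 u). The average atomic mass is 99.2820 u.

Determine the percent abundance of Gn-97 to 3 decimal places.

Let x and y be the fractions of Gn-97 and Gn-101. Then x + y = 1 − 0.64702 = 0.35298 and 96.994x + 100.920y = 99.2820 − 0.64702×98.923 = 35.27684054.
Substituting: 96.994x + 100.920(0.35298 − x) = 35.27684054
(96.994 − 100.920)x = -0.34590106  ⇒  x = 0.08811, y = 0.26487
Gn-97: 8.811%, Gn-101: 26.487%.

8.811%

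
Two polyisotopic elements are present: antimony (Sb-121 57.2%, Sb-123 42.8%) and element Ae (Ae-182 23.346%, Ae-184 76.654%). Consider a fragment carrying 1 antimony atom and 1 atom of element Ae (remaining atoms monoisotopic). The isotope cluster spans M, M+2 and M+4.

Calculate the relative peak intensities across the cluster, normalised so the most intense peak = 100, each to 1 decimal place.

24.8 : 100.0 : 60.9

Antimony pattern (n=1): 0.5720 : 0.4280
Element Ae pattern (n=1): 0.23346 : 0.76654
Convolve the two distributions (both contribute in 2-u steps):
  M: 0.5720×0.23346 = 0.133539
  M+2: 0.5720×0.76654 + 0.4280×0.23346 = 0.538382
  M+4: 0.4280×0.76654 = 0.328079
Scale to base peak (0.538382) = 100: 24.8 : 100.0 : 60.9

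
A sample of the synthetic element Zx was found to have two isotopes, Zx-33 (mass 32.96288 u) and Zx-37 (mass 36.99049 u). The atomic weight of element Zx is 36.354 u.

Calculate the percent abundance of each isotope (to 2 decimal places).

Zx-33: 15.80%, Zx-37: 84.20%

Let x be the fractional abundance of Zx-33; then Zx-37 has abundance 1 − x.
32.96288·x + 36.99049·(1 − x) = 36.354
(32.96288 − 36.99049)·x = 36.354 − 36.99049
x = -0.63649 / -4.02761 = 0.15803 → 15.80% Zx-33, 84.20% Zx-37.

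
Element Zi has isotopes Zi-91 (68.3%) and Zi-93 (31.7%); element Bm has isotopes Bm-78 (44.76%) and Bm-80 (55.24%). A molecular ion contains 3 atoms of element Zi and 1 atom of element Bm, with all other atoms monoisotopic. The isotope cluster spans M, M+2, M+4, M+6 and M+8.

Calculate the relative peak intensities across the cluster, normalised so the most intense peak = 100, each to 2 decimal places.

38.07 : 100.00 : 90.03 : 34.17 : 4.70

Element Zi pattern (n=3): 0.31861199 : 0.44363104 : 0.20590196 : 0.03185501
Element Bm pattern (n=1): 0.4476 : 0.5524
Convolve the two distributions (both contribute in 2-u steps):
  M: 0.31861199×0.4476 = 0.142611
  M+2: 0.31861199×0.5524 + 0.44363104×0.4476 = 0.374571
  M+4: 0.44363104×0.5524 + 0.20590196×0.4476 = 0.337224
  M+6: 0.20590196×0.5524 + 0.03185501×0.4476 = 0.127999
  M+8: 0.03185501×0.5524 = 0.017597
Scale to base peak (0.374571) = 100: 38.07 : 100.00 : 90.03 : 34.17 : 4.70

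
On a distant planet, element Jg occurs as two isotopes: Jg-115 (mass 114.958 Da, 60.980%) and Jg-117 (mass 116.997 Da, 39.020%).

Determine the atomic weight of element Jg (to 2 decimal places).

115.75 Da

Ar = Σ fᵢ·mᵢ = 0.60980 × 114.958 + 0.39020 × 116.997
= 70.1014 + 45.6522 = 115.7536 Da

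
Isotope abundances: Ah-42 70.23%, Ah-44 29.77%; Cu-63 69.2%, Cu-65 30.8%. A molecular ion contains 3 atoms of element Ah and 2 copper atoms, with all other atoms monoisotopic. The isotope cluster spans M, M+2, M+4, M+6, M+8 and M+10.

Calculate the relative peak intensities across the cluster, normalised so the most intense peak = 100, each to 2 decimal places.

46.26 : 100.00 : 86.46 : 37.37 : 8.08 : 0.70

Element Ah pattern (n=3): 0.34639212 : 0.44049951 : 0.18672462 : 0.02638375
Copper pattern (n=2): 0.478864 : 0.426272 : 0.094864
Convolve the two distributions (both contribute in 2-u steps):
  M: 0.34639212×0.478864 = 0.165875
  M+2: 0.34639212×0.426272 + 0.44049951×0.478864 = 0.358597
  M+4: 0.34639212×0.094864 + 0.44049951×0.426272 + 0.18672462×0.478864 = 0.310048
  M+6: 0.44049951×0.094864 + 0.18672462×0.426272 + 0.02638375×0.478864 = 0.134017
  M+8: 0.18672462×0.094864 + 0.02638375×0.426272 = 0.028960
  M+10: 0.02638375×0.094864 = 0.002503
Scale to base peak (0.358597) = 100: 46.26 : 100.00 : 86.46 : 37.37 : 8.08 : 0.70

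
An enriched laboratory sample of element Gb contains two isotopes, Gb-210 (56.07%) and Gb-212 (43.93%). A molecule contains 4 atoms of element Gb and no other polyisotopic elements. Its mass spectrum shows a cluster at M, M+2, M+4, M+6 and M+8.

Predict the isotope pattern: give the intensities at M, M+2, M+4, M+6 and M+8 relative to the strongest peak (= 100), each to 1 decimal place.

Expanding (0.5607 + 0.4393)^4:
P(M) = 0.5607^4 = 0.098838
P(M+2) = 4 × 0.5607^3 × 0.4393^1 = 0.309751
P(M+4) = 6 × 0.5607^2 × 0.4393^2 = 0.364028
P(M+6) = 4 × 0.5607^1 × 0.4393^3 = 0.190140
P(M+8) = 0.4393^4 = 0.037243
The M+4 peak is largest (0.364028); scaling to 100 gives 27.2 : 85.1 : 100.0 : 52.2 : 10.2.

27.2 : 85.1 : 100.0 : 52.2 : 10.2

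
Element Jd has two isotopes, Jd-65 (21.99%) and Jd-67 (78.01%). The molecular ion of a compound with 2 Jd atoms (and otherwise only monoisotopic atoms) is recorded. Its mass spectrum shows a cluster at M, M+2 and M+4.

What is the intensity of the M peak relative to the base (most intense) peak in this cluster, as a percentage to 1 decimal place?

7.9%

Term probabilities: M 0.0484, M+2 0.3431, M+4 0.6086. Base peak = M+4.
P(M+4) = C(2,2) × 0.2199^0 × 0.7801^2 = 1 × 1.0000 × 0.60855601 = 0.608556 (base)
P(M) = C(2,0) × 0.2199^2 × 0.7801^0 = 1 × 0.04835601 × 1.0000 = 0.048356
Relative intensity = 0.048356 / 0.608556 × 100 = 7.9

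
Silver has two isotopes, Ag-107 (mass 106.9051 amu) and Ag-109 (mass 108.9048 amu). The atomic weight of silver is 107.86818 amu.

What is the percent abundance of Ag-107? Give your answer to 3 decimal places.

With x = fraction of Ag-107 (so Ag-109 is 1 − x):
106.9051·x + 108.9048·(1 − x) = 107.86818
(106.9051 − 108.9048)·x = 107.86818 − 108.9048
x = -1.03662 / -1.9997 = 0.51839 → 51.839% Ag-107, 48.161% Ag-109.

51.839%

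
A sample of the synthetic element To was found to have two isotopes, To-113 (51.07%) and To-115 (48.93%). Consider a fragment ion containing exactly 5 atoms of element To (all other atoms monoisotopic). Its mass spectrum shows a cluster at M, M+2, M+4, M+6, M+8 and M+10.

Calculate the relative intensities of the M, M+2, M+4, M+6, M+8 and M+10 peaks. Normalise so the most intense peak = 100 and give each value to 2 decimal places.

10.89 : 52.19 : 100.00 : 95.81 : 45.90 : 8.79

The 5 To atoms are independent, so intensities follow the terms of (0.5107 + 0.4893)^5.
P(M) = 0.5107^5 = 0.034740
P(M+2) = 5 × 0.5107^4 × 0.4893^1 = 0.166421
P(M+4) = 10 × 0.5107^3 × 0.4893^2 = 0.318895
P(M+6) = 10 × 0.5107^2 × 0.4893^3 = 0.305532
P(M+8) = 5 × 0.5107^1 × 0.4893^4 = 0.146365
P(M+10) = 0.4893^5 = 0.028046
The M+4 peak is largest (0.318895); scaling to 100 gives 10.89 : 52.19 : 100.00 : 95.81 : 45.90 : 8.79.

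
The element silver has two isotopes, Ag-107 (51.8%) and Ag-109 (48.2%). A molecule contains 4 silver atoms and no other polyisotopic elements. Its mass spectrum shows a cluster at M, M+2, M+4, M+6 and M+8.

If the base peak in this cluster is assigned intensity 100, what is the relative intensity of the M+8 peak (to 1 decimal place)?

Binomial terms of (0.518 + 0.482)^4: M 0.0720, M+2 0.2680, M+4 0.3740, M+6 0.2320, M+8 0.0540 → M+4 is the base peak.
P(M+4) = C(4,2) × 0.518^2 × 0.482^2 = 6 × 0.268324 × 0.232324 = 0.374029 (base)
P(M+8) = C(4,4) × 0.518^0 × 0.482^4 = 1 × 1.0000 × 0.05397444 = 0.053974
Relative intensity = 0.053974 / 0.374029 × 100 = 14.4

14.4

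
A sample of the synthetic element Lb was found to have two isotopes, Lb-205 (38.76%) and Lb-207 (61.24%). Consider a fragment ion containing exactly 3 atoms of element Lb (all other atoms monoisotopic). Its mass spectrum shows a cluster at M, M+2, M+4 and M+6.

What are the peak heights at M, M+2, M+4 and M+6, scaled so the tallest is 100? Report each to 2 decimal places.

The 3 Lb atoms are independent, so intensities follow the terms of (0.3876 + 0.6124)^3.
P(M) = 0.3876^3 = 0.058231
P(M+2) = 3 × 0.3876^2 × 0.6124^1 = 0.276009
P(M+4) = 3 × 0.3876^1 × 0.6124^2 = 0.436089
P(M+6) = 0.6124^3 = 0.229671
The M+4 peak is largest (0.436089); scaling to 100 gives 13.35 : 63.29 : 100.00 : 52.67.

13.35 : 63.29 : 100.00 : 52.67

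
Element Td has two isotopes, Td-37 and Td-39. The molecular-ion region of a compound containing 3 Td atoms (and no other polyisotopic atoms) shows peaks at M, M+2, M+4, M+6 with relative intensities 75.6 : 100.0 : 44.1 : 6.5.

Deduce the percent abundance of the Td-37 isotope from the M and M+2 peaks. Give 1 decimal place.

69.4%

Let p = fractional abundance of Td-37. I(M+2)/I(M) = [C(3,1)·p^2·(1−p)] / p^3 = 3·(1−p)/p = 100.0/75.6 = 1.3228
(1−p)/p = 1.3228/3 = 0.4409  ⇒  p = 1/(1 + 0.4409) = 0.6940
Td-37: 69.4%, Td-39: 30.6%.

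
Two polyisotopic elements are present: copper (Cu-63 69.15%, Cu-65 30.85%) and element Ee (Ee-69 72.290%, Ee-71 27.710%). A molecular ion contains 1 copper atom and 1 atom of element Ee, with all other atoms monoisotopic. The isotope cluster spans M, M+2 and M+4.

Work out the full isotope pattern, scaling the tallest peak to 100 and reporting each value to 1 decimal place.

Copper pattern (n=1): 0.6915 : 0.3085
Element Ee pattern (n=1): 0.7229 : 0.2771
Convolve the two distributions (both contribute in 2-u steps):
  M: 0.6915×0.7229 = 0.499885
  M+2: 0.6915×0.2771 + 0.3085×0.7229 = 0.414629
  M+4: 0.3085×0.2771 = 0.085485
Scale to base peak (0.499885) = 100: 100.0 : 82.9 : 17.1

100.0 : 82.9 : 17.1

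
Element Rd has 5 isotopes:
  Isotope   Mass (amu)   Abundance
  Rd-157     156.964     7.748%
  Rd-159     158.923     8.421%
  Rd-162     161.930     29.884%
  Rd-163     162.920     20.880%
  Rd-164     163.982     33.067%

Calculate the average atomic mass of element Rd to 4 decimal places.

Average mass = Σ (abundance × isotope mass) = 0.07748 × 156.964 + 0.08421 × 158.923 + 0.29884 × 161.930 + 0.20880 × 162.920 + 0.33067 × 163.982
= 12.16157 + 13.38291 + 48.39116 + 34.01770 + 54.22393 = 162.17727 amu

162.1773 amu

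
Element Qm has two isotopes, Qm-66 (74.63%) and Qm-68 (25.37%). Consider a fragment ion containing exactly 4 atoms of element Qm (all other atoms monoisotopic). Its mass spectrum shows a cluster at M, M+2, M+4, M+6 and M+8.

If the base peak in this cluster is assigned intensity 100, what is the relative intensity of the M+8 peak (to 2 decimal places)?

Binomial terms of (0.7463 + 0.2537)^4: M 0.3102, M+2 0.4218, M+4 0.2151, M+6 0.0487, M+8 0.0041 → M+2 is the base peak.
P(M+2) = C(4,1) × 0.7463^3 × 0.2537^1 = 4 × 0.415662 × 0.2537 = 0.421814 (base)
P(M+8) = C(4,4) × 0.7463^0 × 0.2537^4 = 1 × 1.0000 × 0.00414268 = 0.004143
Relative intensity = 0.004143 / 0.421814 × 100 = 0.98

0.98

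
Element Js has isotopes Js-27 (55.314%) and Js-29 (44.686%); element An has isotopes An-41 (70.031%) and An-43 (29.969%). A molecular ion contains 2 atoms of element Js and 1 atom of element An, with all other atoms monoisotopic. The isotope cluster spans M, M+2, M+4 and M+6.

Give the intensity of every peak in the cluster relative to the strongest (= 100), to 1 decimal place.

48.9 : 100.0 : 65.8 : 13.7

Element Js pattern (n=2): 0.30596386 : 0.49435228 : 0.19968386
Element An pattern (n=1): 0.70031 : 0.29969
Convolve the two distributions (both contribute in 2-u steps):
  M: 0.30596386×0.70031 = 0.214270
  M+2: 0.30596386×0.29969 + 0.49435228×0.70031 = 0.437894
  M+4: 0.49435228×0.29969 + 0.19968386×0.70031 = 0.287993
  M+6: 0.19968386×0.29969 = 0.059843
Scale to base peak (0.437894) = 100: 48.9 : 100.0 : 65.8 : 13.7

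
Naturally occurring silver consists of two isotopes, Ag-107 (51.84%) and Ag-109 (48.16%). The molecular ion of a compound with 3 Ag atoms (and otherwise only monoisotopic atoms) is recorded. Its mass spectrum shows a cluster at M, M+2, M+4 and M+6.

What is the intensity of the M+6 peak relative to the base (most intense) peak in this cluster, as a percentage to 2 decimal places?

Term probabilities: M 0.1393, M+2 0.3883, M+4 0.3607, M+6 0.1117. Base peak = M+2.
P(M+2) = C(3,1) × 0.5184^2 × 0.4816^1 = 3 × 0.26873856 × 0.4816 = 0.388273 (base)
P(M+6) = C(3,3) × 0.5184^0 × 0.4816^3 = 1 × 1.0000 × 0.11170161 = 0.111702
Relative intensity = 0.111702 / 0.388273 × 100 = 28.77

28.77%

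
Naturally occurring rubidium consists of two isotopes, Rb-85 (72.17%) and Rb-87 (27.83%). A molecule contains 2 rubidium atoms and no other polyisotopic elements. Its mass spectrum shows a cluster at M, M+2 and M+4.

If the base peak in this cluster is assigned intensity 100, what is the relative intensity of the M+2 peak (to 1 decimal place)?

Binomial terms of (0.7217 + 0.2783)^2: M 0.5209, M+2 0.4017, M+4 0.0775 → M is the base peak.
P(M) = C(2,0) × 0.7217^2 × 0.2783^0 = 1 × 0.52085089 × 1.0000 = 0.520851 (base)
P(M+2) = C(2,1) × 0.7217^1 × 0.2783^1 = 2 × 0.7217 × 0.2783 = 0.401698
Relative intensity = 0.401698 / 0.520851 × 100 = 77.1

77.1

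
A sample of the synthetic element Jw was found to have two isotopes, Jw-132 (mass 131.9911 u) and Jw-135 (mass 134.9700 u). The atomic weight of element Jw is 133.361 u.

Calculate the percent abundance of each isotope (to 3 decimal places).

Jw-132: 54.013%, Jw-135: 45.987%

Writing the weighted mean with unknown fraction x of Jw-132:
131.9911·x + 134.9700·(1 − x) = 133.361
(131.9911 − 134.9700)·x = 133.361 − 134.9700
x = -1.6090 / -2.9789 = 0.54013 → 54.013% Jw-132, 45.987% Jw-135.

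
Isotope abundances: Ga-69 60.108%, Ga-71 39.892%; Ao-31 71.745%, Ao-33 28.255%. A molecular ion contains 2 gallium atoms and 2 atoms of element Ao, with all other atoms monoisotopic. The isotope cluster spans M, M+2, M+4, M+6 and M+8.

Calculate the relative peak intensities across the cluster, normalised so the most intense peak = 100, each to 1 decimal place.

47.3 : 100.0 : 77.6 : 26.1 : 3.2

Gallium pattern (n=2): 0.36129717 : 0.47956567 : 0.15913717
Element Ao pattern (n=2): 0.5147345 : 0.40543099 : 0.0798345
Convolve the two distributions (both contribute in 2-u steps):
  M: 0.36129717×0.5147345 = 0.185972
  M+2: 0.36129717×0.40543099 + 0.47956567×0.5147345 = 0.393330
  M+4: 0.36129717×0.0798345 + 0.47956567×0.40543099 + 0.15913717×0.5147345 = 0.305188
  M+6: 0.47956567×0.0798345 + 0.15913717×0.40543099 = 0.102805
  M+8: 0.15913717×0.0798345 = 0.012705
Scale to base peak (0.393330) = 100: 47.3 : 100.0 : 77.6 : 26.1 : 3.2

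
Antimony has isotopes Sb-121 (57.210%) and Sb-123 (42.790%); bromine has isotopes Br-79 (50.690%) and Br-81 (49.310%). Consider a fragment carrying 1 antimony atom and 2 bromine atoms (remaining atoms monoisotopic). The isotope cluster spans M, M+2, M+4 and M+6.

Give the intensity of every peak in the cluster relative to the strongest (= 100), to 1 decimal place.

Antimony pattern (n=1): 0.5721 : 0.4279
Bromine pattern (n=2): 0.25694761 : 0.49990478 : 0.24314761
Convolve the two distributions (both contribute in 2-u steps):
  M: 0.5721×0.25694761 = 0.147000
  M+2: 0.5721×0.49990478 + 0.4279×0.25694761 = 0.395943
  M+4: 0.5721×0.24314761 + 0.4279×0.49990478 = 0.353014
  M+6: 0.4279×0.24314761 = 0.104043
Scale to base peak (0.395943) = 100: 37.1 : 100.0 : 89.2 : 26.3

37.1 : 100.0 : 89.2 : 26.3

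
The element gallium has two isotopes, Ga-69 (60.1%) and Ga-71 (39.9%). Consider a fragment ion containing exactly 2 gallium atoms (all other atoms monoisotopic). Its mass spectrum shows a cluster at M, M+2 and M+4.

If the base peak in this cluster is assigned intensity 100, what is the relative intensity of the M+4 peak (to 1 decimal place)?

33.2

Binomial terms of (0.601 + 0.399)^2: M 0.3612, M+2 0.4796, M+4 0.1592 → M+2 is the base peak.
P(M+2) = C(2,1) × 0.601^1 × 0.399^1 = 2 × 0.6010 × 0.3990 = 0.479598 (base)
P(M+4) = C(2,2) × 0.601^0 × 0.399^2 = 1 × 1.0000 × 0.159201 = 0.159201
Relative intensity = 0.159201 / 0.479598 × 100 = 33.2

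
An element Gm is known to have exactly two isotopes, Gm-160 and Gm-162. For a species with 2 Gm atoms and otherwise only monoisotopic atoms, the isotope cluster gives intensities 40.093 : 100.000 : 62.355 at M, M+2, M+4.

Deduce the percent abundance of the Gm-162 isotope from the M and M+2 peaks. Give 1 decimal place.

55.5%

Write p for the Gm-160 fraction. I(M+2)/I(M) = [C(2,1)·p^1·(1−p)] / p^2 = 2·(1−p)/p = 100.000/40.093 = 2.4942
(1−p)/p = 2.4942/2 = 1.2471  ⇒  p = 1/(1 + 1.2471) = 0.4450
Gm-160: 44.5%, Gm-162: 55.5%.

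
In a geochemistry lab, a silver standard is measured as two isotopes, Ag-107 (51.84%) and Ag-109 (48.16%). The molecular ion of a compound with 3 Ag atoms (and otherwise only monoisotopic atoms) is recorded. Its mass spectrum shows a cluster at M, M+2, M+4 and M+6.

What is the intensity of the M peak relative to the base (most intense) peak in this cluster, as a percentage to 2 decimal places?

35.88%

Binomial terms of (0.5184 + 0.4816)^3: M 0.1393, M+2 0.3883, M+4 0.3607, M+6 0.1117 → M+2 is the base peak.
P(M+2) = C(3,1) × 0.5184^2 × 0.4816^1 = 3 × 0.26873856 × 0.4816 = 0.388273 (base)
P(M) = C(3,0) × 0.5184^3 × 0.4816^0 = 1 × 0.13931407 × 1.0000 = 0.139314
Relative intensity = 0.139314 / 0.388273 × 100 = 35.88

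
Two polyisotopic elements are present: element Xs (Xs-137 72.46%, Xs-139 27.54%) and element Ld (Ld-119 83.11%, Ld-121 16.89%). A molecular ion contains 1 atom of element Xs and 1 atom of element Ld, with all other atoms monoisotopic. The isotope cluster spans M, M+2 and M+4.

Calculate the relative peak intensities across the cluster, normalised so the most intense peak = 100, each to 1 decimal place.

Element Xs pattern (n=1): 0.7246 : 0.2754
Element Ld pattern (n=1): 0.8311 : 0.1689
Convolve the two distributions (both contribute in 2-u steps):
  M: 0.7246×0.8311 = 0.602215
  M+2: 0.7246×0.1689 + 0.2754×0.8311 = 0.351270
  M+4: 0.2754×0.1689 = 0.046515
Scale to base peak (0.602215) = 100: 100.0 : 58.3 : 7.7

100.0 : 58.3 : 7.7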